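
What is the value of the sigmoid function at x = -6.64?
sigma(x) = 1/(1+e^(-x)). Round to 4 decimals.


sigma(-6.64) = 1/(1+e^(6.64)) = 1/(1+765.094993) = 1/766.094993 = 0.0013.

0.0013


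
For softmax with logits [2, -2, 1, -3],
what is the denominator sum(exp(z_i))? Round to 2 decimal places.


Denom = e^2=7.3891 + e^-2=0.1353 + e^1=2.7183 + e^-3=0.0498. Sum = 10.2925, which rounds to 10.29.

10.29


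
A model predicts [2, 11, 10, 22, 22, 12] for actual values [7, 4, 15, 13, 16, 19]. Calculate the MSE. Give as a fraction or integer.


MSE = (1/6) * ((7-2)^2=25 + (4-11)^2=49 + (15-10)^2=25 + (13-22)^2=81 + (16-22)^2=36 + (19-12)^2=49). Sum = 265. MSE = 265/6.

265/6


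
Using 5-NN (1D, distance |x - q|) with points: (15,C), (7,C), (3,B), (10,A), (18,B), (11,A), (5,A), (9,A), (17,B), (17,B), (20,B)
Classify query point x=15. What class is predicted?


Distances: |15-15|=0, |7-15|=8, |3-15|=12, |10-15|=5, |18-15|=3, |11-15|=4, |5-15|=10, |9-15|=6, |17-15|=2, |17-15|=2, |20-15|=5. 5 nearest: (15,C), (17,B), (17,B), (18,B), (11,A). Counts: {'C': 1, 'B': 3, 'A': 1}. Majority class: B.

B


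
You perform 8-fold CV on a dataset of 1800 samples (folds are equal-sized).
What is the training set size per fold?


Each validation fold has 1800/8 = 225 samples. Training set = 1800 - 225 = 1575.

1575


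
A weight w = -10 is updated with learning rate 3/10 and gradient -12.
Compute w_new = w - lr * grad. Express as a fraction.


w_new = -10 - 3/10 * -12 = -10 - -18/5 = -32/5.

-32/5


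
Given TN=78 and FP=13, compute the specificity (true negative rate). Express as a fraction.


Specificity = TN / (TN + FP) = 78 / 91 = 6/7.

6/7


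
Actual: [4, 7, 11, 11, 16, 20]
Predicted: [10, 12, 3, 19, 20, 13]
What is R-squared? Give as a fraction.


Mean(y) = 23/2. SS_res = 254. SS_tot = 339/2. R^2 = 1 - 254/(339/2) = -169/339.

-169/339


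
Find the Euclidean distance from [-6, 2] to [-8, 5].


d = sqrt(sum of squared differences). (-6--8)^2=4, (2-5)^2=9. Sum = 13.

sqrt(13)


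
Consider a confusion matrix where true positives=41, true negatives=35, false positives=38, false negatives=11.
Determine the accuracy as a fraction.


Accuracy = (TP + TN) / (TP + TN + FP + FN) = (41 + 35) / 125 = 76/125.

76/125


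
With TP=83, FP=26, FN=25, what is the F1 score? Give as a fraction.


Precision = 83/109 = 83/109. Recall = 83/108 = 83/108. F1 = 2*P*R/(P+R) = 166/217.

166/217


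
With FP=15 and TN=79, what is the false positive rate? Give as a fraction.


FPR = FP / (FP + TN) = 15 / 94 = 15/94.

15/94


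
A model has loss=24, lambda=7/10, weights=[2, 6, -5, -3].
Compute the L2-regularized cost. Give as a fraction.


L2 sq norm = sum(w^2) = 74. J = 24 + 7/10 * 74 = 379/5.

379/5


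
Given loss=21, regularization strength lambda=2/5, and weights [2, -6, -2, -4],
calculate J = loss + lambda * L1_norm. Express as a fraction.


L1 norm = sum(|w|) = 14. J = 21 + 2/5 * 14 = 133/5.

133/5


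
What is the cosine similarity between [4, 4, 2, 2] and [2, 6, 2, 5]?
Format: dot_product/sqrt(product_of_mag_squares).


dot = 46. |a|^2 = 40, |b|^2 = 69. cos = 46/sqrt(2760).

46/sqrt(2760)


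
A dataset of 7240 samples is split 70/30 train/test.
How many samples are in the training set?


Test set = 7240 * 30% = 2172. Training set = 7240 - 2172 = 5068.

5068


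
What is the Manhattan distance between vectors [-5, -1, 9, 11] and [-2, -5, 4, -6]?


d = sum of absolute differences: |-5--2|=3 + |-1--5|=4 + |9-4|=5 + |11--6|=17 = 29.

29


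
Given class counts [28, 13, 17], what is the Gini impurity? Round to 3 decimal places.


Total = 58. Proportions: 28/58, 13/58, 17/58. sum(p_i^2) = 0.3692. Gini = 1 - 0.3692 = 0.6308, which rounds to 0.631.

0.631


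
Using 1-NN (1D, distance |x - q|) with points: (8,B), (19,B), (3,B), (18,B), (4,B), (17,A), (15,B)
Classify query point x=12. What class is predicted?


Distances: |8-12|=4, |19-12|=7, |3-12|=9, |18-12|=6, |4-12|=8, |17-12|=5, |15-12|=3. 1 nearest: (15,B). Counts: {'B': 1}. Majority class: B.

B


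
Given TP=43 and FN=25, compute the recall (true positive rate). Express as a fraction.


Recall = TP / (TP + FN) = 43 / 68 = 43/68.

43/68


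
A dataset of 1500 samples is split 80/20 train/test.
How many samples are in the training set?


Test set = 1500 * 20% = 300. Training set = 1500 - 300 = 1200.

1200


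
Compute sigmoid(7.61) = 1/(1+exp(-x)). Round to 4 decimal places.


sigma(7.61) = 1/(1+e^(-7.61)) = 1/(1+0.000495) = 1/1.000495 = 0.9995.

0.9995


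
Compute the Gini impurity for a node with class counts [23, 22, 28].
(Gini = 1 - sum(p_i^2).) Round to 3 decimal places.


Total = 73. Proportions: 23/73, 22/73, 28/73. sum(p_i^2) = 0.3372. Gini = 1 - 0.3372 = 0.6628, which rounds to 0.663.

0.663


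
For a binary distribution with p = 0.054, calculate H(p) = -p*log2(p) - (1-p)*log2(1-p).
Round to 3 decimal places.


H = -0.054*log2(0.054) - 0.946*log2(0.946) = 0.303.

0.303


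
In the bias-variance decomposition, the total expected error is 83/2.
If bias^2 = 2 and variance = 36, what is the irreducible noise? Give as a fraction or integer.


Total error = bias^2 + variance + irreducible noise. So irreducible noise = 83/2 - 2 - 36 = 7/2.

7/2


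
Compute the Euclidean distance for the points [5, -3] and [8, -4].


d = sqrt(sum of squared differences). (5-8)^2=9, (-3--4)^2=1. Sum = 10.

sqrt(10)


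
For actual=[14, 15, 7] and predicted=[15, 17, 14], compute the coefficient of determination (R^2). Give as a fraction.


Mean(y) = 12. SS_res = 54. SS_tot = 38. R^2 = 1 - 54/(38) = -8/19.

-8/19


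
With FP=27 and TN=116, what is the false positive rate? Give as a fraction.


FPR = FP / (FP + TN) = 27 / 143 = 27/143.

27/143


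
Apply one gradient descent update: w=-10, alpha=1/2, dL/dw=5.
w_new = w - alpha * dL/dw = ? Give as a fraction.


w_new = -10 - 1/2 * 5 = -10 - 5/2 = -25/2.

-25/2


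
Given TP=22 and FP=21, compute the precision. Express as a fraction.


Precision = TP / (TP + FP) = 22 / 43 = 22/43.

22/43


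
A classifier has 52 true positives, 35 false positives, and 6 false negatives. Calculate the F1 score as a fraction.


Precision = 52/87 = 52/87. Recall = 52/58 = 26/29. F1 = 2*P*R/(P+R) = 104/145.

104/145


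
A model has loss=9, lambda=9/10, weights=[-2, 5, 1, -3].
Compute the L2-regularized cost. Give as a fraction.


L2 sq norm = sum(w^2) = 39. J = 9 + 9/10 * 39 = 441/10.

441/10


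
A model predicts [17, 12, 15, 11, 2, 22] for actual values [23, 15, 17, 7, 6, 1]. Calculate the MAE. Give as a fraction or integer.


MAE = (1/6) * (|23-17|=6 + |15-12|=3 + |17-15|=2 + |7-11|=4 + |6-2|=4 + |1-22|=21). Sum = 40. MAE = 20/3.

20/3


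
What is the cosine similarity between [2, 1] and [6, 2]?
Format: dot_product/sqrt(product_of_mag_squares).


dot = 14. |a|^2 = 5, |b|^2 = 40. cos = 14/sqrt(200).

14/sqrt(200)


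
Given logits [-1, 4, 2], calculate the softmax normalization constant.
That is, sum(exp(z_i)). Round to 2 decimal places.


Denom = e^-1=0.3679 + e^4=54.5982 + e^2=7.3891. Sum = 62.3552, which rounds to 62.36.

62.36


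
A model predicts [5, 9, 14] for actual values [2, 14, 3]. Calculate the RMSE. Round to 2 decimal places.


MSE = 51.6667. RMSE = sqrt(51.6667) = 7.19.

7.19


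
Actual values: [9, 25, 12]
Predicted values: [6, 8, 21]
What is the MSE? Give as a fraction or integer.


MSE = (1/3) * ((9-6)^2=9 + (25-8)^2=289 + (12-21)^2=81). Sum = 379. MSE = 379/3.

379/3


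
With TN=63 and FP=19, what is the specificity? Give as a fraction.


Specificity = TN / (TN + FP) = 63 / 82 = 63/82.

63/82


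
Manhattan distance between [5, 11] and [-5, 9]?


d = sum of absolute differences: |5--5|=10 + |11-9|=2 = 12.

12


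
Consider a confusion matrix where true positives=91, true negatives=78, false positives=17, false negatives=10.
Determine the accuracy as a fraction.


Accuracy = (TP + TN) / (TP + TN + FP + FN) = (91 + 78) / 196 = 169/196.

169/196


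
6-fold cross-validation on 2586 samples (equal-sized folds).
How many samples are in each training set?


Each validation fold has 2586/6 = 431 samples. Training set = 2586 - 431 = 2155.

2155


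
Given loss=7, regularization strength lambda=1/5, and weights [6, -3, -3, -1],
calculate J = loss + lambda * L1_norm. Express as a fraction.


L1 norm = sum(|w|) = 13. J = 7 + 1/5 * 13 = 48/5.

48/5


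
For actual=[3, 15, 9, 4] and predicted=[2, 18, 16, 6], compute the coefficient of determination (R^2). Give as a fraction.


Mean(y) = 31/4. SS_res = 63. SS_tot = 363/4. R^2 = 1 - 63/(363/4) = 37/121.

37/121


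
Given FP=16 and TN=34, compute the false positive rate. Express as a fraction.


FPR = FP / (FP + TN) = 16 / 50 = 8/25.

8/25


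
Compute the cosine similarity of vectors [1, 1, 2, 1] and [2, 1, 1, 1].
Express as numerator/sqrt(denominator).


dot = 6. |a|^2 = 7, |b|^2 = 7. cos = 6/sqrt(49).

6/sqrt(49)


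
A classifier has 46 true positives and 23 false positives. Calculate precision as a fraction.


Precision = TP / (TP + FP) = 46 / 69 = 2/3.

2/3


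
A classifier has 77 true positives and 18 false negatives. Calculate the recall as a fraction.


Recall = TP / (TP + FN) = 77 / 95 = 77/95.

77/95


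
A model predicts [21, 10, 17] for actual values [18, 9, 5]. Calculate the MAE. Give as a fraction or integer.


MAE = (1/3) * (|18-21|=3 + |9-10|=1 + |5-17|=12). Sum = 16. MAE = 16/3.

16/3


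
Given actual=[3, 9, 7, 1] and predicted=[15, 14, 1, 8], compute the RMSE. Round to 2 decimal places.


MSE = 63.5000. RMSE = sqrt(63.5000) = 7.97.

7.97


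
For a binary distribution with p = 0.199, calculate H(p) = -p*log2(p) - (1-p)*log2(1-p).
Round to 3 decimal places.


H = -0.199*log2(0.199) - 0.801*log2(0.801) = 0.720.

0.720


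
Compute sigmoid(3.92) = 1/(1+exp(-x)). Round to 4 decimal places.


sigma(3.92) = 1/(1+e^(-3.92)) = 1/(1+0.019841) = 1/1.019841 = 0.9805.

0.9805


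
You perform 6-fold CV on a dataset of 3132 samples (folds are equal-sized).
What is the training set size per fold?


Each validation fold has 3132/6 = 522 samples. Training set = 3132 - 522 = 2610.

2610


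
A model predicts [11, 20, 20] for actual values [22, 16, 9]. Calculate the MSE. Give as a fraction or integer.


MSE = (1/3) * ((22-11)^2=121 + (16-20)^2=16 + (9-20)^2=121). Sum = 258. MSE = 86.

86


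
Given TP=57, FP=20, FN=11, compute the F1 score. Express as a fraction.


Precision = 57/77 = 57/77. Recall = 57/68 = 57/68. F1 = 2*P*R/(P+R) = 114/145.

114/145


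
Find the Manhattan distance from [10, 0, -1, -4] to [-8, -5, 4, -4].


d = sum of absolute differences: |10--8|=18 + |0--5|=5 + |-1-4|=5 + |-4--4|=0 = 28.

28


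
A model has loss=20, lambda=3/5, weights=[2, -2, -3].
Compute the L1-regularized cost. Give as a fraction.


L1 norm = sum(|w|) = 7. J = 20 + 3/5 * 7 = 121/5.

121/5


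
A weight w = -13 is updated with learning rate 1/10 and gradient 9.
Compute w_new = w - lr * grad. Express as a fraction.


w_new = -13 - 1/10 * 9 = -13 - 9/10 = -139/10.

-139/10


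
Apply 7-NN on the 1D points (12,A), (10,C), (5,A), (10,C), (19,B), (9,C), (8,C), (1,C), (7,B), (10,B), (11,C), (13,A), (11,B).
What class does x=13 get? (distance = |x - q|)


Distances: |12-13|=1, |10-13|=3, |5-13|=8, |10-13|=3, |19-13|=6, |9-13|=4, |8-13|=5, |1-13|=12, |7-13|=6, |10-13|=3, |11-13|=2, |13-13|=0, |11-13|=2. 7 nearest: (13,A), (12,A), (11,B), (11,C), (10,B), (10,C), (10,C). Counts: {'A': 2, 'B': 2, 'C': 3}. Majority class: C.

C


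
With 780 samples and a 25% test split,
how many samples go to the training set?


Test set = 780 * 25% = 195. Training set = 780 - 195 = 585.

585


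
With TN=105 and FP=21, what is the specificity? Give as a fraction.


Specificity = TN / (TN + FP) = 105 / 126 = 5/6.

5/6


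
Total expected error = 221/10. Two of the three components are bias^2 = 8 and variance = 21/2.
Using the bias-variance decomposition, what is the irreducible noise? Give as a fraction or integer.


Total error = bias^2 + variance + irreducible noise. So irreducible noise = 221/10 - 8 - 21/2 = 18/5.

18/5


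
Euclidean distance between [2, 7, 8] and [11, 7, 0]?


d = sqrt(sum of squared differences). (2-11)^2=81, (7-7)^2=0, (8-0)^2=64. Sum = 145.

sqrt(145)


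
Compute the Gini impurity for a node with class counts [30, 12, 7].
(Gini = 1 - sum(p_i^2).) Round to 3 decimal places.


Total = 49. Proportions: 30/49, 12/49, 7/49. sum(p_i^2) = 0.4552. Gini = 1 - 0.4552 = 0.5448, which rounds to 0.545.

0.545


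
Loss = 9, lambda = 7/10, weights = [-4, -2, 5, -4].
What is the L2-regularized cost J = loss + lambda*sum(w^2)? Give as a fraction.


L2 sq norm = sum(w^2) = 61. J = 9 + 7/10 * 61 = 517/10.

517/10


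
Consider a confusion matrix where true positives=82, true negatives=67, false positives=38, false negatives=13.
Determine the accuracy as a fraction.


Accuracy = (TP + TN) / (TP + TN + FP + FN) = (82 + 67) / 200 = 149/200.

149/200


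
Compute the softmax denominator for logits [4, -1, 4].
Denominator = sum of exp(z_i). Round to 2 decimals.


Denom = e^4=54.5982 + e^-1=0.3679 + e^4=54.5982. Sum = 109.5643, which rounds to 109.56.

109.56


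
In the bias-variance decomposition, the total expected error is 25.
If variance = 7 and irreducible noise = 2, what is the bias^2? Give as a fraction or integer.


Total error = bias^2 + variance + irreducible noise. So bias^2 = 25 - 7 - 2 = 16.

16


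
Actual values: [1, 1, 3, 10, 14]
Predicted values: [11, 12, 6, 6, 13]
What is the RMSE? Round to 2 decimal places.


MSE = 49.4000. RMSE = sqrt(49.4000) = 7.03.

7.03


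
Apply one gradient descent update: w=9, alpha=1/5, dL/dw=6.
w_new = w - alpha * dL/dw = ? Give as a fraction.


w_new = 9 - 1/5 * 6 = 9 - 6/5 = 39/5.

39/5


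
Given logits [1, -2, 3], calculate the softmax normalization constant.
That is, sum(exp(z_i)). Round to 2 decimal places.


Denom = e^1=2.7183 + e^-2=0.1353 + e^3=20.0855. Sum = 22.9391, which rounds to 22.94.

22.94


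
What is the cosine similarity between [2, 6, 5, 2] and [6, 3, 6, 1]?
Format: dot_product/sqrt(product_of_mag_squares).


dot = 62. |a|^2 = 69, |b|^2 = 82. cos = 62/sqrt(5658).

62/sqrt(5658)


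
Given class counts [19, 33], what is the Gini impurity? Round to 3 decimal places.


Total = 52. Proportions: 19/52, 33/52. sum(p_i^2) = 0.5362. Gini = 1 - 0.5362 = 0.4638, which rounds to 0.464.

0.464


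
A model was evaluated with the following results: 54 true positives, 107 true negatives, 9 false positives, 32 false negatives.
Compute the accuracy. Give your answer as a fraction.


Accuracy = (TP + TN) / (TP + TN + FP + FN) = (54 + 107) / 202 = 161/202.

161/202


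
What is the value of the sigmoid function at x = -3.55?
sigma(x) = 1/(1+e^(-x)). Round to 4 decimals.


sigma(-3.55) = 1/(1+e^(3.55)) = 1/(1+34.813317) = 1/35.813317 = 0.0279.

0.0279


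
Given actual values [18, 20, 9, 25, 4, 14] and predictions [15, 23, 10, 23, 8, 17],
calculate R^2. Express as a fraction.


Mean(y) = 15. SS_res = 48. SS_tot = 292. R^2 = 1 - 48/(292) = 61/73.

61/73


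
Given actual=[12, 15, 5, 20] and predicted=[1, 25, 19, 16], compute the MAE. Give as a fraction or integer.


MAE = (1/4) * (|12-1|=11 + |15-25|=10 + |5-19|=14 + |20-16|=4). Sum = 39. MAE = 39/4.

39/4


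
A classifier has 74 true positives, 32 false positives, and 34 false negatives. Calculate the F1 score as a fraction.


Precision = 74/106 = 37/53. Recall = 74/108 = 37/54. F1 = 2*P*R/(P+R) = 74/107.

74/107


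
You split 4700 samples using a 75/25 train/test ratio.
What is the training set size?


Test set = 4700 * 25% = 1175. Training set = 4700 - 1175 = 3525.

3525


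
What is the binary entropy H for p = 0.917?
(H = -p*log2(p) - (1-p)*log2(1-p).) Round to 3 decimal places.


H = -0.917*log2(0.917) - 0.083*log2(0.083) = 0.413.

0.413


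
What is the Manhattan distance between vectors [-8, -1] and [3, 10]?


d = sum of absolute differences: |-8-3|=11 + |-1-10|=11 = 22.

22


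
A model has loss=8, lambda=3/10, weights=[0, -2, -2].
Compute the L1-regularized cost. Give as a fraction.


L1 norm = sum(|w|) = 4. J = 8 + 3/10 * 4 = 46/5.

46/5


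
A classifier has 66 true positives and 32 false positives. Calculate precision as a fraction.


Precision = TP / (TP + FP) = 66 / 98 = 33/49.

33/49


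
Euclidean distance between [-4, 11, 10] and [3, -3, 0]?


d = sqrt(sum of squared differences). (-4-3)^2=49, (11--3)^2=196, (10-0)^2=100. Sum = 345.

sqrt(345)


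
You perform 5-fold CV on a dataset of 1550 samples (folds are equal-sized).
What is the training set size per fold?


Each validation fold has 1550/5 = 310 samples. Training set = 1550 - 310 = 1240.

1240


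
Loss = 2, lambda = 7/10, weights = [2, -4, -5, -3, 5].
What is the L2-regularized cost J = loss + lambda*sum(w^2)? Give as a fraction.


L2 sq norm = sum(w^2) = 79. J = 2 + 7/10 * 79 = 573/10.

573/10


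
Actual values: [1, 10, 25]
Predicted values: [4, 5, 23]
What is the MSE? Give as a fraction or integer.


MSE = (1/3) * ((1-4)^2=9 + (10-5)^2=25 + (25-23)^2=4). Sum = 38. MSE = 38/3.

38/3


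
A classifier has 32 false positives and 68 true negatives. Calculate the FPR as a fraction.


FPR = FP / (FP + TN) = 32 / 100 = 8/25.

8/25


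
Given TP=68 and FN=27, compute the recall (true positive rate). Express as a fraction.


Recall = TP / (TP + FN) = 68 / 95 = 68/95.

68/95


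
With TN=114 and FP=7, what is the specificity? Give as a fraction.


Specificity = TN / (TN + FP) = 114 / 121 = 114/121.

114/121


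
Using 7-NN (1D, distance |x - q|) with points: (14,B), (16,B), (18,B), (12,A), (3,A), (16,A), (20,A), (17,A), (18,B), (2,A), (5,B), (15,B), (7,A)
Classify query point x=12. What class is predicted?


Distances: |14-12|=2, |16-12|=4, |18-12|=6, |12-12|=0, |3-12|=9, |16-12|=4, |20-12|=8, |17-12|=5, |18-12|=6, |2-12|=10, |5-12|=7, |15-12|=3, |7-12|=5. 7 nearest: (12,A), (14,B), (15,B), (16,A), (16,B), (17,A), (7,A). Counts: {'A': 4, 'B': 3}. Majority class: A.

A


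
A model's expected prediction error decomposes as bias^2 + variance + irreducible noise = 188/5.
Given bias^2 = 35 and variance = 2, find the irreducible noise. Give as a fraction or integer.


Total error = bias^2 + variance + irreducible noise. So irreducible noise = 188/5 - 35 - 2 = 3/5.

3/5


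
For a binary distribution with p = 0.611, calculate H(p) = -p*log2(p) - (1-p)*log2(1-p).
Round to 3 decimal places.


H = -0.611*log2(0.611) - 0.389*log2(0.389) = 0.964.

0.964


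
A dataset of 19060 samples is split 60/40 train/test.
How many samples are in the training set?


Test set = 19060 * 40% = 7624. Training set = 19060 - 7624 = 11436.

11436


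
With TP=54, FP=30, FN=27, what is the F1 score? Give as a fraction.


Precision = 54/84 = 9/14. Recall = 54/81 = 2/3. F1 = 2*P*R/(P+R) = 36/55.

36/55


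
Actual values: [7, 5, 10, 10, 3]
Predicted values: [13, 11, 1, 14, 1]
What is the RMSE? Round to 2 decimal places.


MSE = 34.6000. RMSE = sqrt(34.6000) = 5.88.

5.88


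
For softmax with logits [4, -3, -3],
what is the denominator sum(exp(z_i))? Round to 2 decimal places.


Denom = e^4=54.5982 + e^-3=0.0498 + e^-3=0.0498. Sum = 54.6978, which rounds to 54.70.

54.70


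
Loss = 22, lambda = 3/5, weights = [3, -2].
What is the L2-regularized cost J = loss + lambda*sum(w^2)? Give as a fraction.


L2 sq norm = sum(w^2) = 13. J = 22 + 3/5 * 13 = 149/5.

149/5


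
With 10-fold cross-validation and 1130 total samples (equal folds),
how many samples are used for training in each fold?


Each validation fold has 1130/10 = 113 samples. Training set = 1130 - 113 = 1017.

1017


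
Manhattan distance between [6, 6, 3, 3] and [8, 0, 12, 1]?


d = sum of absolute differences: |6-8|=2 + |6-0|=6 + |3-12|=9 + |3-1|=2 = 19.

19


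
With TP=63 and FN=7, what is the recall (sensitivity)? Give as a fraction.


Recall = TP / (TP + FN) = 63 / 70 = 9/10.

9/10


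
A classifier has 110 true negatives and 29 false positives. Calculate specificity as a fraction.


Specificity = TN / (TN + FP) = 110 / 139 = 110/139.

110/139


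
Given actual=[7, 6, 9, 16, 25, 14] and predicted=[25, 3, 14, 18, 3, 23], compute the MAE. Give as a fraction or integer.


MAE = (1/6) * (|7-25|=18 + |6-3|=3 + |9-14|=5 + |16-18|=2 + |25-3|=22 + |14-23|=9). Sum = 59. MAE = 59/6.

59/6


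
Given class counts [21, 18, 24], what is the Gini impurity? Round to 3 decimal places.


Total = 63. Proportions: 21/63, 18/63, 24/63. sum(p_i^2) = 0.3379. Gini = 1 - 0.3379 = 0.6621, which rounds to 0.662.

0.662


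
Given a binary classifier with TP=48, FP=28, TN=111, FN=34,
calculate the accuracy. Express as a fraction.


Accuracy = (TP + TN) / (TP + TN + FP + FN) = (48 + 111) / 221 = 159/221.

159/221


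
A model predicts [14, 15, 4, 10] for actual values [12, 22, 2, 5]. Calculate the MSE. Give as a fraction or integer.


MSE = (1/4) * ((12-14)^2=4 + (22-15)^2=49 + (2-4)^2=4 + (5-10)^2=25). Sum = 82. MSE = 41/2.

41/2


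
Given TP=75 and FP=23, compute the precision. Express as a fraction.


Precision = TP / (TP + FP) = 75 / 98 = 75/98.

75/98


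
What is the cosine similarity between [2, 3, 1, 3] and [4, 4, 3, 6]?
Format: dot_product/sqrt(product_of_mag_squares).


dot = 41. |a|^2 = 23, |b|^2 = 77. cos = 41/sqrt(1771).

41/sqrt(1771)


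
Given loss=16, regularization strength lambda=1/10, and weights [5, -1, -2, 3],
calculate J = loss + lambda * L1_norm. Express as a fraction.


L1 norm = sum(|w|) = 11. J = 16 + 1/10 * 11 = 171/10.

171/10


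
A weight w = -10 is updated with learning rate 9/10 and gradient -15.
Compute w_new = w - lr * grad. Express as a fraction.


w_new = -10 - 9/10 * -15 = -10 - -27/2 = 7/2.

7/2


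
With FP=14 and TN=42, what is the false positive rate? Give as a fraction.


FPR = FP / (FP + TN) = 14 / 56 = 1/4.

1/4


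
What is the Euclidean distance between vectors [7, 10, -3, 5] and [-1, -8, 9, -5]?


d = sqrt(sum of squared differences). (7--1)^2=64, (10--8)^2=324, (-3-9)^2=144, (5--5)^2=100. Sum = 632.

sqrt(632)


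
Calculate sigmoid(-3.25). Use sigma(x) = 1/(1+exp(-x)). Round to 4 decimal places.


sigma(-3.25) = 1/(1+e^(3.25)) = 1/(1+25.790340) = 1/26.790340 = 0.0373.

0.0373


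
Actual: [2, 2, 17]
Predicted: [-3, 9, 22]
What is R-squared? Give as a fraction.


Mean(y) = 7. SS_res = 99. SS_tot = 150. R^2 = 1 - 99/(150) = 17/50.

17/50


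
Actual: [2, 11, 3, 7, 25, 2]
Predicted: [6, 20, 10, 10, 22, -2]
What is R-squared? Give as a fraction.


Mean(y) = 25/3. SS_res = 180. SS_tot = 1186/3. R^2 = 1 - 180/(1186/3) = 323/593.

323/593


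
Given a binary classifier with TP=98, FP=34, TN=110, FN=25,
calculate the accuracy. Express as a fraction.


Accuracy = (TP + TN) / (TP + TN + FP + FN) = (98 + 110) / 267 = 208/267.

208/267


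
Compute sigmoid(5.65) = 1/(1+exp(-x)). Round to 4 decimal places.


sigma(5.65) = 1/(1+e^(-5.65)) = 1/(1+0.003518) = 1/1.003518 = 0.9965.

0.9965


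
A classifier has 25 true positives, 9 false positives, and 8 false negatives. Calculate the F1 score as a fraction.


Precision = 25/34 = 25/34. Recall = 25/33 = 25/33. F1 = 2*P*R/(P+R) = 50/67.

50/67


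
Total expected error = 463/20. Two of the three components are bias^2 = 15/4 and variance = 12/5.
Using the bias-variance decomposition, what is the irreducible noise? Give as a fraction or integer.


Total error = bias^2 + variance + irreducible noise. So irreducible noise = 463/20 - 15/4 - 12/5 = 17.

17


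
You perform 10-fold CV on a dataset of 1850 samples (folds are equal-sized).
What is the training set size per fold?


Each validation fold has 1850/10 = 185 samples. Training set = 1850 - 185 = 1665.

1665


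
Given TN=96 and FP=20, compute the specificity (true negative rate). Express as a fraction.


Specificity = TN / (TN + FP) = 96 / 116 = 24/29.

24/29


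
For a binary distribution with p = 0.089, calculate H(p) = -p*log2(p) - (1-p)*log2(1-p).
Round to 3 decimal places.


H = -0.089*log2(0.089) - 0.911*log2(0.911) = 0.433.

0.433


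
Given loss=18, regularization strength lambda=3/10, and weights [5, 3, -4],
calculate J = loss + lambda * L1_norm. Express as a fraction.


L1 norm = sum(|w|) = 12. J = 18 + 3/10 * 12 = 108/5.

108/5


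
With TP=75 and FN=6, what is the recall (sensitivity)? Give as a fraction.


Recall = TP / (TP + FN) = 75 / 81 = 25/27.

25/27


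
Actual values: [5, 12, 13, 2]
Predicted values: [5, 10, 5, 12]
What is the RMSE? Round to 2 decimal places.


MSE = 42.0000. RMSE = sqrt(42.0000) = 6.48.

6.48


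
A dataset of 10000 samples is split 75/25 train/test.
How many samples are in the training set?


Test set = 10000 * 25% = 2500. Training set = 10000 - 2500 = 7500.

7500


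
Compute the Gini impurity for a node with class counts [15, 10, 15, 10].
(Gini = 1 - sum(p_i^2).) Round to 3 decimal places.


Total = 50. Proportions: 15/50, 10/50, 15/50, 10/50. sum(p_i^2) = 0.2600. Gini = 1 - 0.2600 = 0.7400, which rounds to 0.740.

0.740


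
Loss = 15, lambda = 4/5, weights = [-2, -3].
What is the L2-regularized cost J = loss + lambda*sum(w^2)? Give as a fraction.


L2 sq norm = sum(w^2) = 13. J = 15 + 4/5 * 13 = 127/5.

127/5


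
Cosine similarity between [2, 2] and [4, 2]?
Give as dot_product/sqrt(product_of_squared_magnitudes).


dot = 12. |a|^2 = 8, |b|^2 = 20. cos = 12/sqrt(160).

12/sqrt(160)


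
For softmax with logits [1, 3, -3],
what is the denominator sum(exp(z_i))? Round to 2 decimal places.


Denom = e^1=2.7183 + e^3=20.0855 + e^-3=0.0498. Sum = 22.8536, which rounds to 22.85.

22.85


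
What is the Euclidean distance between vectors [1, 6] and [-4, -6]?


d = sqrt(sum of squared differences). (1--4)^2=25, (6--6)^2=144. Sum = 169.

13


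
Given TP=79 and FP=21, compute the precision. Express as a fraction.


Precision = TP / (TP + FP) = 79 / 100 = 79/100.

79/100


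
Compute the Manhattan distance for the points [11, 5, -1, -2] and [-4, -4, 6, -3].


d = sum of absolute differences: |11--4|=15 + |5--4|=9 + |-1-6|=7 + |-2--3|=1 = 32.

32


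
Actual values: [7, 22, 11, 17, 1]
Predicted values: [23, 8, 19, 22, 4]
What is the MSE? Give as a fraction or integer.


MSE = (1/5) * ((7-23)^2=256 + (22-8)^2=196 + (11-19)^2=64 + (17-22)^2=25 + (1-4)^2=9). Sum = 550. MSE = 110.

110


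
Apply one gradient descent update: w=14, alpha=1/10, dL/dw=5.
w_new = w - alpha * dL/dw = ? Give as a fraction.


w_new = 14 - 1/10 * 5 = 14 - 1/2 = 27/2.

27/2


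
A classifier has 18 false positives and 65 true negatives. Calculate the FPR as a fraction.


FPR = FP / (FP + TN) = 18 / 83 = 18/83.

18/83


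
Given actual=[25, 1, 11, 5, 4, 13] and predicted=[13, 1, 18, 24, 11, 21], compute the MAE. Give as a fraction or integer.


MAE = (1/6) * (|25-13|=12 + |1-1|=0 + |11-18|=7 + |5-24|=19 + |4-11|=7 + |13-21|=8). Sum = 53. MAE = 53/6.

53/6


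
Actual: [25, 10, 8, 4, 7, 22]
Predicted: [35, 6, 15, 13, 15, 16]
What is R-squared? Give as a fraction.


Mean(y) = 38/3. SS_res = 346. SS_tot = 1126/3. R^2 = 1 - 346/(1126/3) = 44/563.

44/563


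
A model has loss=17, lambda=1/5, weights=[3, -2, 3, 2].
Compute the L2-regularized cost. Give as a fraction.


L2 sq norm = sum(w^2) = 26. J = 17 + 1/5 * 26 = 111/5.

111/5


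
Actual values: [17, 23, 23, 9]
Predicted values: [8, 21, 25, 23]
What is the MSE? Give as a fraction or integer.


MSE = (1/4) * ((17-8)^2=81 + (23-21)^2=4 + (23-25)^2=4 + (9-23)^2=196). Sum = 285. MSE = 285/4.

285/4


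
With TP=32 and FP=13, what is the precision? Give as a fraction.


Precision = TP / (TP + FP) = 32 / 45 = 32/45.

32/45


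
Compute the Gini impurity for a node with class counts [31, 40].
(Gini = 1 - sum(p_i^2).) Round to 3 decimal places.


Total = 71. Proportions: 31/71, 40/71. sum(p_i^2) = 0.5080. Gini = 1 - 0.5080 = 0.4920, which rounds to 0.492.

0.492


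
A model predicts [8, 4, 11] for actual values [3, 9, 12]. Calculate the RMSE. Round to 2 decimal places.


MSE = 17.0000. RMSE = sqrt(17.0000) = 4.12.

4.12


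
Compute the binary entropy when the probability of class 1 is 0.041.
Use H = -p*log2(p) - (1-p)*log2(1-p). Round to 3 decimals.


H = -0.041*log2(0.041) - 0.959*log2(0.959) = 0.247.

0.247


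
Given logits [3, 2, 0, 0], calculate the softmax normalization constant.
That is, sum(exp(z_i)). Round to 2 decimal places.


Denom = e^3=20.0855 + e^2=7.3891 + e^0=1.0000 + e^0=1.0000. Sum = 29.4746, which rounds to 29.47.

29.47


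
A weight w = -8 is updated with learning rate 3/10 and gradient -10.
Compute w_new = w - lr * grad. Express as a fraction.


w_new = -8 - 3/10 * -10 = -8 - -3 = -5.

-5


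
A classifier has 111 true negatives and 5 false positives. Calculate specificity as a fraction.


Specificity = TN / (TN + FP) = 111 / 116 = 111/116.

111/116


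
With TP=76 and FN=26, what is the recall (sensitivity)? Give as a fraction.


Recall = TP / (TP + FN) = 76 / 102 = 38/51.

38/51


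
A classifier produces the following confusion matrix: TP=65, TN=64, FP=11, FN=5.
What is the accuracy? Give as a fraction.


Accuracy = (TP + TN) / (TP + TN + FP + FN) = (65 + 64) / 145 = 129/145.

129/145


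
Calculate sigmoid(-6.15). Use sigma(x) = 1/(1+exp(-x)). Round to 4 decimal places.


sigma(-6.15) = 1/(1+e^(6.15)) = 1/(1+468.717387) = 1/469.717387 = 0.0021.

0.0021


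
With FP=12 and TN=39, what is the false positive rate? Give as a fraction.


FPR = FP / (FP + TN) = 12 / 51 = 4/17.

4/17


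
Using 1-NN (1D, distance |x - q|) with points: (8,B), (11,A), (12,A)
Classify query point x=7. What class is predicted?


Distances: |8-7|=1, |11-7|=4, |12-7|=5. 1 nearest: (8,B). Counts: {'B': 1}. Majority class: B.

B


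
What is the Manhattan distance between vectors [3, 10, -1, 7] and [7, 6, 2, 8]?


d = sum of absolute differences: |3-7|=4 + |10-6|=4 + |-1-2|=3 + |7-8|=1 = 12.

12


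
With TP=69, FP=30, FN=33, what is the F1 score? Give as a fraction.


Precision = 69/99 = 23/33. Recall = 69/102 = 23/34. F1 = 2*P*R/(P+R) = 46/67.

46/67


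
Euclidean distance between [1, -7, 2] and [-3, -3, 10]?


d = sqrt(sum of squared differences). (1--3)^2=16, (-7--3)^2=16, (2-10)^2=64. Sum = 96.

sqrt(96)


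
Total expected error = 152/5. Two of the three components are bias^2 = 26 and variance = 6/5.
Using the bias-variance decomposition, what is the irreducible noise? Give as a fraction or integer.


Total error = bias^2 + variance + irreducible noise. So irreducible noise = 152/5 - 26 - 6/5 = 16/5.

16/5


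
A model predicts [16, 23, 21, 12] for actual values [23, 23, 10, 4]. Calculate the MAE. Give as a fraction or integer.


MAE = (1/4) * (|23-16|=7 + |23-23|=0 + |10-21|=11 + |4-12|=8). Sum = 26. MAE = 13/2.

13/2


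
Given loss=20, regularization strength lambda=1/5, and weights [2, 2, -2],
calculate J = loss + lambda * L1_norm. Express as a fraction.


L1 norm = sum(|w|) = 6. J = 20 + 1/5 * 6 = 106/5.

106/5


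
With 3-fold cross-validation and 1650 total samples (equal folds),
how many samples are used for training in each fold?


Each validation fold has 1650/3 = 550 samples. Training set = 1650 - 550 = 1100.

1100


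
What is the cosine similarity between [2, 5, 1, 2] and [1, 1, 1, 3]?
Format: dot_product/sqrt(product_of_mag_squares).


dot = 14. |a|^2 = 34, |b|^2 = 12. cos = 14/sqrt(408).

14/sqrt(408)


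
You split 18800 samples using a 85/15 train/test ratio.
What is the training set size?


Test set = 18800 * 15% = 2820. Training set = 18800 - 2820 = 15980.

15980


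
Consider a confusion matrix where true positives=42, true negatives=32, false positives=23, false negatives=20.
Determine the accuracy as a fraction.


Accuracy = (TP + TN) / (TP + TN + FP + FN) = (42 + 32) / 117 = 74/117.

74/117


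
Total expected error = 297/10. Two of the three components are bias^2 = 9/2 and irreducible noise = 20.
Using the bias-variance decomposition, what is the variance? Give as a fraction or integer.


Total error = bias^2 + variance + irreducible noise. So variance = 297/10 - 9/2 - 20 = 26/5.

26/5


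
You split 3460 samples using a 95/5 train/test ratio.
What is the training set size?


Test set = 3460 * 5% = 173. Training set = 3460 - 173 = 3287.

3287


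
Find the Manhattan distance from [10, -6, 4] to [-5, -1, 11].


d = sum of absolute differences: |10--5|=15 + |-6--1|=5 + |4-11|=7 = 27.

27


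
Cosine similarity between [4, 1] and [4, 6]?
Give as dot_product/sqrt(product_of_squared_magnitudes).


dot = 22. |a|^2 = 17, |b|^2 = 52. cos = 22/sqrt(884).

22/sqrt(884)


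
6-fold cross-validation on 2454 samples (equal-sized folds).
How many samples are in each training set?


Each validation fold has 2454/6 = 409 samples. Training set = 2454 - 409 = 2045.

2045


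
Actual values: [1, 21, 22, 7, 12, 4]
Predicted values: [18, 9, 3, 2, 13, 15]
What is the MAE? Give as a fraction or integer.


MAE = (1/6) * (|1-18|=17 + |21-9|=12 + |22-3|=19 + |7-2|=5 + |12-13|=1 + |4-15|=11). Sum = 65. MAE = 65/6.

65/6


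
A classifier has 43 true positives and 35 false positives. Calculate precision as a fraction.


Precision = TP / (TP + FP) = 43 / 78 = 43/78.

43/78


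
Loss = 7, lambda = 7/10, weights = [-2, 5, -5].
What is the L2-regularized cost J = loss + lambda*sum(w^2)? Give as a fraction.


L2 sq norm = sum(w^2) = 54. J = 7 + 7/10 * 54 = 224/5.

224/5


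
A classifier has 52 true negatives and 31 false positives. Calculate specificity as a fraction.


Specificity = TN / (TN + FP) = 52 / 83 = 52/83.

52/83


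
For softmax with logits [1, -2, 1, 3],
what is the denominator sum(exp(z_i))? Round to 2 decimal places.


Denom = e^1=2.7183 + e^-2=0.1353 + e^1=2.7183 + e^3=20.0855. Sum = 25.6574, which rounds to 25.66.

25.66


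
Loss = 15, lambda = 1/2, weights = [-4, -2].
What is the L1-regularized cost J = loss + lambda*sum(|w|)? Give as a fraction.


L1 norm = sum(|w|) = 6. J = 15 + 1/2 * 6 = 18.

18


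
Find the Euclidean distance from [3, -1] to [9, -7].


d = sqrt(sum of squared differences). (3-9)^2=36, (-1--7)^2=36. Sum = 72.

sqrt(72)


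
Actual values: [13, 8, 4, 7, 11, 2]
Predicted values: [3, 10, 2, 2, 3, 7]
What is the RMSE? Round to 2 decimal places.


MSE = 37.0000. RMSE = sqrt(37.0000) = 6.08.

6.08


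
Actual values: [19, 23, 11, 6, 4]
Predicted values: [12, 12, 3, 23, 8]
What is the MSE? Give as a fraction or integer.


MSE = (1/5) * ((19-12)^2=49 + (23-12)^2=121 + (11-3)^2=64 + (6-23)^2=289 + (4-8)^2=16). Sum = 539. MSE = 539/5.

539/5


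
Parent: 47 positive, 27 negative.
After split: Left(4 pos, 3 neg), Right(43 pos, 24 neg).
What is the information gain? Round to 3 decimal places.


H(parent) = 0.9466. H(left) = 0.9852, H(right) = 0.9412. Weighted = (7/74)*0.9852 + (67/74)*0.9412 = 0.9454. IG = 0.9466 - 0.9454 = 0.0012, which rounds to 0.001.

0.001


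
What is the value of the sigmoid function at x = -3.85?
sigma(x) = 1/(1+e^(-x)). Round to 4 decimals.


sigma(-3.85) = 1/(1+e^(3.85)) = 1/(1+46.993063) = 1/47.993063 = 0.0208.

0.0208


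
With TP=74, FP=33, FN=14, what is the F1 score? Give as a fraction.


Precision = 74/107 = 74/107. Recall = 74/88 = 37/44. F1 = 2*P*R/(P+R) = 148/195.

148/195


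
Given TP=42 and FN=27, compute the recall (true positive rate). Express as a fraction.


Recall = TP / (TP + FN) = 42 / 69 = 14/23.

14/23


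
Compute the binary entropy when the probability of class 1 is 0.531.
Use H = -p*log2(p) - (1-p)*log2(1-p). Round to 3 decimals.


H = -0.531*log2(0.531) - 0.469*log2(0.469) = 0.997.

0.997


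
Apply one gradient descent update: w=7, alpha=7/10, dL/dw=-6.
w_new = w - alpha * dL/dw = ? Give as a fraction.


w_new = 7 - 7/10 * -6 = 7 - -21/5 = 56/5.

56/5


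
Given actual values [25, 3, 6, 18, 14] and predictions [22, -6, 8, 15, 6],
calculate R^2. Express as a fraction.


Mean(y) = 66/5. SS_res = 167. SS_tot = 1594/5. R^2 = 1 - 167/(1594/5) = 759/1594.

759/1594


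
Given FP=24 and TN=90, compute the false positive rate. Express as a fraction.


FPR = FP / (FP + TN) = 24 / 114 = 4/19.

4/19


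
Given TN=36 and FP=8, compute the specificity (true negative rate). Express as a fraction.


Specificity = TN / (TN + FP) = 36 / 44 = 9/11.

9/11


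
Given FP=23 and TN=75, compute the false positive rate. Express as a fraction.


FPR = FP / (FP + TN) = 23 / 98 = 23/98.

23/98


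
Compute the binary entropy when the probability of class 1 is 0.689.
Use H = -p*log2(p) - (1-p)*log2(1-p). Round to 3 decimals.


H = -0.689*log2(0.689) - 0.311*log2(0.311) = 0.894.

0.894


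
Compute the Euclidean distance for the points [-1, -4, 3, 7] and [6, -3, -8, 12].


d = sqrt(sum of squared differences). (-1-6)^2=49, (-4--3)^2=1, (3--8)^2=121, (7-12)^2=25. Sum = 196.

14


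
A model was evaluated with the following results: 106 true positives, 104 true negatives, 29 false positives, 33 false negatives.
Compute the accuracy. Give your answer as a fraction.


Accuracy = (TP + TN) / (TP + TN + FP + FN) = (106 + 104) / 272 = 105/136.

105/136


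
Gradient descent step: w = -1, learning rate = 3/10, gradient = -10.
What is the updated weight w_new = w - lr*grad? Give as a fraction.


w_new = -1 - 3/10 * -10 = -1 - -3 = 2.

2


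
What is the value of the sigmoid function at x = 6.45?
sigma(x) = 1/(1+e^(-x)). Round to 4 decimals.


sigma(6.45) = 1/(1+e^(-6.45)) = 1/(1+0.001581) = 1/1.001581 = 0.9984.

0.9984


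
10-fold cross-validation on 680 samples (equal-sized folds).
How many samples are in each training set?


Each validation fold has 680/10 = 68 samples. Training set = 680 - 68 = 612.

612


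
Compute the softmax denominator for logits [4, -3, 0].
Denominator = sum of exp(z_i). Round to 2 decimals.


Denom = e^4=54.5982 + e^-3=0.0498 + e^0=1.0000. Sum = 55.6480, which rounds to 55.65.

55.65


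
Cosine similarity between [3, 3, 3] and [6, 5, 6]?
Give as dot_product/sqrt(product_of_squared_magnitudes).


dot = 51. |a|^2 = 27, |b|^2 = 97. cos = 51/sqrt(2619).

51/sqrt(2619)


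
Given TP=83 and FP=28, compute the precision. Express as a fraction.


Precision = TP / (TP + FP) = 83 / 111 = 83/111.

83/111


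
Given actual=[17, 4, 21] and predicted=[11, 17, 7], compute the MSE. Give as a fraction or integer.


MSE = (1/3) * ((17-11)^2=36 + (4-17)^2=169 + (21-7)^2=196). Sum = 401. MSE = 401/3.

401/3


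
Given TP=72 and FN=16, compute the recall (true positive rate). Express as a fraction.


Recall = TP / (TP + FN) = 72 / 88 = 9/11.

9/11


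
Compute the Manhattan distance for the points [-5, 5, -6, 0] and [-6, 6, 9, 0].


d = sum of absolute differences: |-5--6|=1 + |5-6|=1 + |-6-9|=15 + |0-0|=0 = 17.

17


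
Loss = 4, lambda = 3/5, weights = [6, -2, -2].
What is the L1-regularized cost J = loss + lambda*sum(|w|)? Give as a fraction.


L1 norm = sum(|w|) = 10. J = 4 + 3/5 * 10 = 10.

10


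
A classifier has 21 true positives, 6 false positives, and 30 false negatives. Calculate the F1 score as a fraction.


Precision = 21/27 = 7/9. Recall = 21/51 = 7/17. F1 = 2*P*R/(P+R) = 7/13.

7/13
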